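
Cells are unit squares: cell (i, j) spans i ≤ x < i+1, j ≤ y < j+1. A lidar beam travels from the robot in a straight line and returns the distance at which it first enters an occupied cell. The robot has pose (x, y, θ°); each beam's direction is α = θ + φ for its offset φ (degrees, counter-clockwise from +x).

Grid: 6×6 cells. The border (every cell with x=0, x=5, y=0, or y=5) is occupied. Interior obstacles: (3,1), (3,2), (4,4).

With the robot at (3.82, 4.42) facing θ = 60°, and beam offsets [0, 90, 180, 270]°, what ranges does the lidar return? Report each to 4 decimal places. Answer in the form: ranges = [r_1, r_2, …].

beam 1: φ=0°, α=60°
  direction (0.5000, 0.8660); cell (3,4); t to first gridline: x 0.3600, y 0.6697 (then +2.0000 / +1.1547)
    (4,4) via x @ 0.3600  # hit
  → r_1 = 0.3600
beam 2: φ=90°, α=150°
  direction (-0.8660, 0.5000); cell (3,4); t to first gridline: x 0.9469, y 1.1600 (then +1.1547 / +2.0000)
    (2,4) via x @ 0.9469
    (2,5) via y @ 1.1600  # hit
  → r_2 = 1.1600
beam 3: φ=180°, α=240°
  direction (-0.5000, -0.8660); cell (3,4); t to first gridline: x 1.6400, y 0.4850 (then +2.0000 / +1.1547)
    (3,3) via y @ 0.4850
    (3,2) via y @ 1.6397  # hit
  → r_3 = 1.6397
beam 4: φ=270°, α=330°
  direction (0.8660, -0.5000); cell (3,4); t to first gridline: x 0.2078, y 0.8400 (then +1.1547 / +2.0000)
    (4,4) via x @ 0.2078  # hit
  → r_4 = 0.2078

ranges = [0.3600, 1.1600, 1.6397, 0.2078]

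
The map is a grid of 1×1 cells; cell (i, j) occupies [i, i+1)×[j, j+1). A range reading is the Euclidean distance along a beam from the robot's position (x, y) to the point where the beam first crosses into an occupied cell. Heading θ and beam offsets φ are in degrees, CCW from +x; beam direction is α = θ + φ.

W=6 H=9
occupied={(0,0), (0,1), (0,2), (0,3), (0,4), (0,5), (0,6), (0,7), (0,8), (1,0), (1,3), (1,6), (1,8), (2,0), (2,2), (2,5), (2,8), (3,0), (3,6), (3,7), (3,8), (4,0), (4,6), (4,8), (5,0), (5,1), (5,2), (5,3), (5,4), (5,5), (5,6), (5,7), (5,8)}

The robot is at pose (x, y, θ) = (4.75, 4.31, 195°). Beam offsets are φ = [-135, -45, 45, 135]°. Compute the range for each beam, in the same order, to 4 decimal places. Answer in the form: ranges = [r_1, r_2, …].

beam 1: φ=-135°, α=60°
  cosα=0.5000 sinα=0.8660 | (4,4) | tMaxX 0.5000 tMaxY 0.7967 | tΔX 2.0000 tΔY 1.1547
    t=0.5000 [x] (5,4) — stop
  → r_1 = 0.5000
beam 2: φ=-45°, α=150°
  cosα=-0.8660 sinα=0.5000 | (4,4) | tMaxX 0.8660 tMaxY 1.3800 | tΔX 1.1547 tΔY 2.0000
    t=0.8660 [x] (3,4)
    t=1.3800 [y] (3,5)
    t=2.0207 [x] (2,5) — stop
  → r_2 = 2.0207
beam 3: φ=45°, α=240°
  cosα=-0.5000 sinα=-0.8660 | (4,4) | tMaxX 1.5000 tMaxY 0.3580 | tΔX 2.0000 tΔY 1.1547
    t=0.3580 [y] (4,3)
    t=1.5000 [x] (3,3)
    t=1.5127 [y] (3,2)
    t=2.6674 [y] (3,1)
    t=3.5000 [x] (2,1)
    t=3.8221 [y] (2,0) — stop
  → r_3 = 3.8221
beam 4: φ=135°, α=330°
  cosα=0.8660 sinα=-0.5000 | (4,4) | tMaxX 0.2887 tMaxY 0.6200 | tΔX 1.1547 tΔY 2.0000
    t=0.2887 [x] (5,4) — stop
  → r_4 = 0.2887

ranges = [0.5000, 2.0207, 3.8221, 0.2887]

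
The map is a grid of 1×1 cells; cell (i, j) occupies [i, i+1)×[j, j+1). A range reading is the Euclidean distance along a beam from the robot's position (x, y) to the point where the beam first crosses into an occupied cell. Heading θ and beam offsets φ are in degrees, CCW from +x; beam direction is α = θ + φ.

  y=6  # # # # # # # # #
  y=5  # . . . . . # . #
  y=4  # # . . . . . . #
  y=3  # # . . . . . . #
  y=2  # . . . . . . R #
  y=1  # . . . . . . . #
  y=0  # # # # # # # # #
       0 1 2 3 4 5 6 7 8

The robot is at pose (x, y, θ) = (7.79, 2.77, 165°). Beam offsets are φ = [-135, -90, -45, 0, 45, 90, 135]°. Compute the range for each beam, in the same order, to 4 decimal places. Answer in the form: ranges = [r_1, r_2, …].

ranges = [0.2425, 0.8114, 2.5750, 5.9942, 3.5400, 1.8324, 0.4200]

beam 1: φ=-135°, α=30°
  dir = (cos 30°, sin 30°) = (0.8660, 0.5000); from cell (7,2)
  next x-line at t=0.2425, next y-line at t=0.4600; Δt_x=1.1547, Δt_y=2.0000
    x: enter (8,2) at t=0.2425 ← occupied
  → r_1 = 0.2425
beam 2: φ=-90°, α=75°
  dir = (cos 75°, sin 75°) = (0.2588, 0.9659); from cell (7,2)
  next x-line at t=0.8114, next y-line at t=0.2381; Δt_x=3.8637, Δt_y=1.0353
    y: enter (7,3) at t=0.2381
    x: enter (8,3) at t=0.8114 ← occupied
  → r_2 = 0.8114
beam 3: φ=-45°, α=120°
  dir = (cos 120°, sin 120°) = (-0.5000, 0.8660); from cell (7,2)
  next x-line at t=1.5800, next y-line at t=0.2656; Δt_x=2.0000, Δt_y=1.1547
    y: enter (7,3) at t=0.2656
    y: enter (7,4) at t=1.4203
    x: enter (6,4) at t=1.5800
    y: enter (6,5) at t=2.5750 ← occupied
  → r_3 = 2.5750
beam 4: φ=0°, α=165°
  dir = (cos 165°, sin 165°) = (-0.9659, 0.2588); from cell (7,2)
  next x-line at t=0.8179, next y-line at t=0.8887; Δt_x=1.0353, Δt_y=3.8637
    x: enter (6,2) at t=0.8179
    y: enter (6,3) at t=0.8887
    x: enter (5,3) at t=1.8531
    x: enter (4,3) at t=2.8884
    x: enter (3,3) at t=3.9237
    y: enter (3,4) at t=4.7524
    x: enter (2,4) at t=4.9590
    x: enter (1,4) at t=5.9942 ← occupied
  → r_4 = 5.9942
beam 5: φ=45°, α=210°
  dir = (cos 210°, sin 210°) = (-0.8660, -0.5000); from cell (7,2)
  next x-line at t=0.9122, next y-line at t=1.5400; Δt_x=1.1547, Δt_y=2.0000
    x: enter (6,2) at t=0.9122
    y: enter (6,1) at t=1.5400
    x: enter (5,1) at t=2.0669
    x: enter (4,1) at t=3.2216
    y: enter (4,0) at t=3.5400 ← occupied
  → r_5 = 3.5400
beam 6: φ=90°, α=255°
  dir = (cos 255°, sin 255°) = (-0.2588, -0.9659); from cell (7,2)
  next x-line at t=3.0523, next y-line at t=0.7972; Δt_x=3.8637, Δt_y=1.0353
    y: enter (7,1) at t=0.7972
    y: enter (7,0) at t=1.8324 ← occupied
  → r_6 = 1.8324
beam 7: φ=135°, α=300°
  dir = (cos 300°, sin 300°) = (0.5000, -0.8660); from cell (7,2)
  next x-line at t=0.4200, next y-line at t=0.8891; Δt_x=2.0000, Δt_y=1.1547
    x: enter (8,2) at t=0.4200 ← occupied
  → r_7 = 0.4200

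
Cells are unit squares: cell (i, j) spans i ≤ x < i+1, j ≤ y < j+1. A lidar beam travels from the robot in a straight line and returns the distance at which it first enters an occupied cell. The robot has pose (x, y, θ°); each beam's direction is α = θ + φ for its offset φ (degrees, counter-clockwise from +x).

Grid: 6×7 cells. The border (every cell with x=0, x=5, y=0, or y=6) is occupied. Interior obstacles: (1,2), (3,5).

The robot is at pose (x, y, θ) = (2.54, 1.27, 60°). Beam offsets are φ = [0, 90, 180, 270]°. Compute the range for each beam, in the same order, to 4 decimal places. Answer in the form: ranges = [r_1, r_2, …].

beam 1: φ=0°, α=60°
  dir = (cos 60°, sin 60°) = (0.5000, 0.8660); from cell (2,1)
  next x-line at t=0.9200, next y-line at t=0.8429; Δt_x=2.0000, Δt_y=1.1547
    y: enter (2,2) at t=0.8429
    x: enter (3,2) at t=0.9200
    y: enter (3,3) at t=1.9976
    x: enter (4,3) at t=2.9200
    y: enter (4,4) at t=3.1523
    y: enter (4,5) at t=4.3070
    x: enter (5,5) at t=4.9200 ← occupied
  → r_1 = 4.9200
beam 2: φ=90°, α=150°
  dir = (cos 150°, sin 150°) = (-0.8660, 0.5000); from cell (2,1)
  next x-line at t=0.6235, next y-line at t=1.4600; Δt_x=1.1547, Δt_y=2.0000
    x: enter (1,1) at t=0.6235
    y: enter (1,2) at t=1.4600 ← occupied
  → r_2 = 1.4600
beam 3: φ=180°, α=240°
  dir = (cos 240°, sin 240°) = (-0.5000, -0.8660); from cell (2,1)
  next x-line at t=1.0800, next y-line at t=0.3118; Δt_x=2.0000, Δt_y=1.1547
    y: enter (2,0) at t=0.3118 ← occupied
  → r_3 = 0.3118
beam 4: φ=270°, α=330°
  dir = (cos 330°, sin 330°) = (0.8660, -0.5000); from cell (2,1)
  next x-line at t=0.5312, next y-line at t=0.5400; Δt_x=1.1547, Δt_y=2.0000
    x: enter (3,1) at t=0.5312
    y: enter (3,0) at t=0.5400 ← occupied
  → r_4 = 0.5400

ranges = [4.9200, 1.4600, 0.3118, 0.5400]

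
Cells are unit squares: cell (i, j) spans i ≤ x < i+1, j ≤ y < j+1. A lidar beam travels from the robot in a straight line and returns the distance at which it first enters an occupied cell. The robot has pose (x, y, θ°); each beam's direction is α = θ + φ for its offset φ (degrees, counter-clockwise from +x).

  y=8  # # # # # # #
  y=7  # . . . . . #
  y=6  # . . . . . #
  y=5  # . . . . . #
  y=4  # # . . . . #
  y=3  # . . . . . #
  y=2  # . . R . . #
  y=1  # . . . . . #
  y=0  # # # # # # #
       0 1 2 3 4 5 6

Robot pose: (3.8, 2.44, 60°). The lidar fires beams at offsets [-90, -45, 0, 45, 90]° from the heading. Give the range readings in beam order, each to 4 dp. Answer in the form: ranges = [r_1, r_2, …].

ranges = [2.5403, 2.2776, 4.4000, 5.7561, 3.1200]

beam 1: φ=-90°, α=330°
  dir = (cos 330°, sin 330°) = (0.8660, -0.5000); from cell (3,2)
  next x-line at t=0.2309, next y-line at t=0.8800; Δt_x=1.1547, Δt_y=2.0000
    x: enter (4,2) at t=0.2309
    y: enter (4,1) at t=0.8800
    x: enter (5,1) at t=1.3856
    x: enter (6,1) at t=2.5403 ← occupied
  → r_1 = 2.5403
beam 2: φ=-45°, α=15°
  dir = (cos 15°, sin 15°) = (0.9659, 0.2588); from cell (3,2)
  next x-line at t=0.2071, next y-line at t=2.1637; Δt_x=1.0353, Δt_y=3.8637
    x: enter (4,2) at t=0.2071
    x: enter (5,2) at t=1.2423
    y: enter (5,3) at t=2.1637
    x: enter (6,3) at t=2.2776 ← occupied
  → r_2 = 2.2776
beam 3: φ=0°, α=60°
  dir = (cos 60°, sin 60°) = (0.5000, 0.8660); from cell (3,2)
  next x-line at t=0.4000, next y-line at t=0.6466; Δt_x=2.0000, Δt_y=1.1547
    x: enter (4,2) at t=0.4000
    y: enter (4,3) at t=0.6466
    y: enter (4,4) at t=1.8013
    x: enter (5,4) at t=2.4000
    y: enter (5,5) at t=2.9560
    y: enter (5,6) at t=4.1107
    x: enter (6,6) at t=4.4000 ← occupied
  → r_3 = 4.4000
beam 4: φ=45°, α=105°
  dir = (cos 105°, sin 105°) = (-0.2588, 0.9659); from cell (3,2)
  next x-line at t=3.0910, next y-line at t=0.5798; Δt_x=3.8637, Δt_y=1.0353
    y: enter (3,3) at t=0.5798
    y: enter (3,4) at t=1.6150
    y: enter (3,5) at t=2.6503
    x: enter (2,5) at t=3.0910
    y: enter (2,6) at t=3.6856
    y: enter (2,7) at t=4.7209
    y: enter (2,8) at t=5.7561 ← occupied
  → r_4 = 5.7561
beam 5: φ=90°, α=150°
  dir = (cos 150°, sin 150°) = (-0.8660, 0.5000); from cell (3,2)
  next x-line at t=0.9238, next y-line at t=1.1200; Δt_x=1.1547, Δt_y=2.0000
    x: enter (2,2) at t=0.9238
    y: enter (2,3) at t=1.1200
    x: enter (1,3) at t=2.0785
    y: enter (1,4) at t=3.1200 ← occupied
  → r_5 = 3.1200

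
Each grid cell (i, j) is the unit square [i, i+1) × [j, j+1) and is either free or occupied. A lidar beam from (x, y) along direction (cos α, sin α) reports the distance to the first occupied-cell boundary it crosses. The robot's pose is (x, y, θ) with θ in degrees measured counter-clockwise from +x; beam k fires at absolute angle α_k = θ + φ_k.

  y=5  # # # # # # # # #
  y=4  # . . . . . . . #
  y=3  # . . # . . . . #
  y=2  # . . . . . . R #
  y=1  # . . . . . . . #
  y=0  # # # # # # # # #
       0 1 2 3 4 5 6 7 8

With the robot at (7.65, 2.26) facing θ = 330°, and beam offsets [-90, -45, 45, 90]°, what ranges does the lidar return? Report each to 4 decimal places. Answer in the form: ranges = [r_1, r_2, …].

ranges = [1.4549, 1.3044, 0.3623, 0.7000]

beam 1: φ=-90°, α=240°
  d=(-0.5000,-0.8660)  start (7,2)  tX=1.3000 tY=0.3002  stride 1/|dx|=2.0000 1/|dy|=1.1547
    cross y-line → (7,1), t=0.3002
    cross x-line → (6,1), t=1.3000
    cross y-line → (6,0), t=1.4549 (wall)
  → r_1 = 1.4549
beam 2: φ=-45°, α=285°
  d=(0.2588,-0.9659)  start (7,2)  tX=1.3523 tY=0.2692  stride 1/|dx|=3.8637 1/|dy|=1.0353
    cross y-line → (7,1), t=0.2692
    cross y-line → (7,0), t=1.3044 (wall)
  → r_2 = 1.3044
beam 3: φ=45°, α=15°
  d=(0.9659,0.2588)  start (7,2)  tX=0.3623 tY=2.8591  stride 1/|dx|=1.0353 1/|dy|=3.8637
    cross x-line → (8,2), t=0.3623 (wall)
  → r_3 = 0.3623
beam 4: φ=90°, α=60°
  d=(0.5000,0.8660)  start (7,2)  tX=0.7000 tY=0.8545  stride 1/|dx|=2.0000 1/|dy|=1.1547
    cross x-line → (8,2), t=0.7000 (wall)
  → r_4 = 0.7000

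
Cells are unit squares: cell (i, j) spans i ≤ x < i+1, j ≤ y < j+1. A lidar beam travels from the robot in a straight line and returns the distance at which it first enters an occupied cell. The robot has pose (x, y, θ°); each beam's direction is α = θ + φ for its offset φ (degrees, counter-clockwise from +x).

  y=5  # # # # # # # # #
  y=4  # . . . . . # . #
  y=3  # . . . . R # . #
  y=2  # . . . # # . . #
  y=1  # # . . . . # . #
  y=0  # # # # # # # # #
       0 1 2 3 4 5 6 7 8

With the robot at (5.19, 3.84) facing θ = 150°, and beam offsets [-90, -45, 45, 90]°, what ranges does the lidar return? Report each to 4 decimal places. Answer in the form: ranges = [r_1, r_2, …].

ranges = [1.3395, 1.2009, 4.3378, 0.9699]

beam 1: φ=-90°, α=60°
  cosα=0.5000 sinα=0.8660 | (5,3) | tMaxX 1.6200 tMaxY 0.1848 | tΔX 2.0000 tΔY 1.1547
    t=0.1848 [y] (5,4)
    t=1.3395 [y] (5,5) — stop
  → r_1 = 1.3395
beam 2: φ=-45°, α=105°
  cosα=-0.2588 sinα=0.9659 | (5,3) | tMaxX 0.7341 tMaxY 0.1656 | tΔX 3.8637 tΔY 1.0353
    t=0.1656 [y] (5,4)
    t=0.7341 [x] (4,4)
    t=1.2009 [y] (4,5) — stop
  → r_2 = 1.2009
beam 3: φ=45°, α=195°
  cosα=-0.9659 sinα=-0.2588 | (5,3) | tMaxX 0.1967 tMaxY 3.2455 | tΔX 1.0353 tΔY 3.8637
    t=0.1967 [x] (4,3)
    t=1.2320 [x] (3,3)
    t=2.2673 [x] (2,3)
    t=3.2455 [y] (2,2)
    t=3.3025 [x] (1,2)
    t=4.3378 [x] (0,2) — stop
  → r_3 = 4.3378
beam 4: φ=90°, α=240°
  cosα=-0.5000 sinα=-0.8660 | (5,3) | tMaxX 0.3800 tMaxY 0.9699 | tΔX 2.0000 tΔY 1.1547
    t=0.3800 [x] (4,3)
    t=0.9699 [y] (4,2) — stop
  → r_4 = 0.9699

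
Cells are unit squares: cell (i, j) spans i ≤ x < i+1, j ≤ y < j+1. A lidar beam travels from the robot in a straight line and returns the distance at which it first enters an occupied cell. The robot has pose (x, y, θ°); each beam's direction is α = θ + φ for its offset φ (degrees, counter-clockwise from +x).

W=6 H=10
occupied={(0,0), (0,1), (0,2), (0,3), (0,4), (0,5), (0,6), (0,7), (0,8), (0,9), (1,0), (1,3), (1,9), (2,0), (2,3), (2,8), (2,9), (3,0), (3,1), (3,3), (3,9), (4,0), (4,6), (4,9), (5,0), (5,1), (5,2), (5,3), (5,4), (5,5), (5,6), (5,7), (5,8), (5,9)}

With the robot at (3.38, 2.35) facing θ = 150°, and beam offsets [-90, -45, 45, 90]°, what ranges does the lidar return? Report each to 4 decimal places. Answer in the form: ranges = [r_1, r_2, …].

beam 1: φ=-90°, α=60°
  cosα=0.5000 sinα=0.8660 | (3,2) | tMaxX 1.2400 tMaxY 0.7506 | tΔX 2.0000 tΔY 1.1547
    t=0.7506 [y] (3,3) — stop
  → r_1 = 0.7506
beam 2: φ=-45°, α=105°
  cosα=-0.2588 sinα=0.9659 | (3,2) | tMaxX 1.4682 tMaxY 0.6729 | tΔX 3.8637 tΔY 1.0353
    t=0.6729 [y] (3,3) — stop
  → r_2 = 0.6729
beam 3: φ=45°, α=195°
  cosα=-0.9659 sinα=-0.2588 | (3,2) | tMaxX 0.3934 tMaxY 1.3523 | tΔX 1.0353 tΔY 3.8637
    t=0.3934 [x] (2,2)
    t=1.3523 [y] (2,1)
    t=1.4287 [x] (1,1)
    t=2.4640 [x] (0,1) — stop
  → r_3 = 2.4640
beam 4: φ=90°, α=240°
  cosα=-0.5000 sinα=-0.8660 | (3,2) | tMaxX 0.7600 tMaxY 0.4041 | tΔX 2.0000 tΔY 1.1547
    t=0.4041 [y] (3,1) — stop
  → r_4 = 0.4041

ranges = [0.7506, 0.6729, 2.4640, 0.4041]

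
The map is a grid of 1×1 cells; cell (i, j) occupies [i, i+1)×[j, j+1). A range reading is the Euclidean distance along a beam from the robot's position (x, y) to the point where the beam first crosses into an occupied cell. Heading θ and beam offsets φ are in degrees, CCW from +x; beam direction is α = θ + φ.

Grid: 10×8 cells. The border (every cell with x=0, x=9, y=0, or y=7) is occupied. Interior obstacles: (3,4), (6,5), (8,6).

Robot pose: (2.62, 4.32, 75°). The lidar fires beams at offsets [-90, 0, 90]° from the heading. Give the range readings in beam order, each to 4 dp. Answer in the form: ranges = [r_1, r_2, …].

beam 1: φ=-90°, α=345°
  dir = (cos 345°, sin 345°) = (0.9659, -0.2588); from cell (2,4)
  next x-line at t=0.3934, next y-line at t=1.2364; Δt_x=1.0353, Δt_y=3.8637
    x: enter (3,4) at t=0.3934 ← occupied
  → r_1 = 0.3934
beam 2: φ=0°, α=75°
  dir = (cos 75°, sin 75°) = (0.2588, 0.9659); from cell (2,4)
  next x-line at t=1.4682, next y-line at t=0.7040; Δt_x=3.8637, Δt_y=1.0353
    y: enter (2,5) at t=0.7040
    x: enter (3,5) at t=1.4682
    y: enter (3,6) at t=1.7393
    y: enter (3,7) at t=2.7745 ← occupied
  → r_2 = 2.7745
beam 3: φ=90°, α=165°
  dir = (cos 165°, sin 165°) = (-0.9659, 0.2588); from cell (2,4)
  next x-line at t=0.6419, next y-line at t=2.6273; Δt_x=1.0353, Δt_y=3.8637
    x: enter (1,4) at t=0.6419
    x: enter (0,4) at t=1.6771 ← occupied
  → r_3 = 1.6771

ranges = [0.3934, 2.7745, 1.6771]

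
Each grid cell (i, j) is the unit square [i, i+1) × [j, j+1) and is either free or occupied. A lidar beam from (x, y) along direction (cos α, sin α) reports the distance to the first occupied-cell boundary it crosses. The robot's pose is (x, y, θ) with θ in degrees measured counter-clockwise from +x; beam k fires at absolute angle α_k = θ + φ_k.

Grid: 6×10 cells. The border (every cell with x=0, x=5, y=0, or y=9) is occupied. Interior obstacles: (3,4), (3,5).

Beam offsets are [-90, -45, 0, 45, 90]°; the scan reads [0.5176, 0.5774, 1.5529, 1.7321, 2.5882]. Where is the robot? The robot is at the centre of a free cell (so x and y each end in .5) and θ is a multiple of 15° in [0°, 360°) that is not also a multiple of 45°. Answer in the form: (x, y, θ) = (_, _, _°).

(x, y, θ) = (3.5, 6.5, 345°)

Candidates: 30 free-cell centres × 16 headings = 480 poses. Raycast each; keep the one whose scan matches to 4 dp.
  (2.5, 6.5, 30°): beam 1 = 1.0000 ≠ 0.5176 ✗
  (4.5, 6.5, 345°): beam 1 = 1.9319 ≠ 0.5176 ✗
  (1.5, 6.5, 150°): beam 1 = 2.8868 ≠ 0.5176 ✗
  …
  (3.5, 6.5, 345°): r_1=0.5176, r_2=0.5774, r_3=1.5529, r_4=1.7321, r_5=2.5882 — all match ✓
No second candidate reproduces the full scan.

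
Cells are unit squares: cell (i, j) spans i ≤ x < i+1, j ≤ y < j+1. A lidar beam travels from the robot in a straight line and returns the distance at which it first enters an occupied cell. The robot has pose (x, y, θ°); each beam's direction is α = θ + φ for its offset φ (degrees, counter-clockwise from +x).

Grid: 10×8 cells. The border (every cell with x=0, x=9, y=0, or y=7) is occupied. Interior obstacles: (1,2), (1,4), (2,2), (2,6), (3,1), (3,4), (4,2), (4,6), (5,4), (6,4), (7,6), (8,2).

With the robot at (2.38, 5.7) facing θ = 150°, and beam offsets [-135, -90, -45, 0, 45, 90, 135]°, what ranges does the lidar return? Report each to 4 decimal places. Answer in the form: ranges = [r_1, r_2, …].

beam 1: φ=-135°, α=15°
  d=(0.9659,0.2588)  start (2,5)  tX=0.6419 tY=1.1591  stride 1/|dx|=1.0353 1/|dy|=3.8637
    cross x-line → (3,5), t=0.6419
    cross y-line → (3,6), t=1.1591
    cross x-line → (4,6), t=1.6771 (wall)
  → r_1 = 1.6771
beam 2: φ=-90°, α=60°
  d=(0.5000,0.8660)  start (2,5)  tX=1.2400 tY=0.3464  stride 1/|dx|=2.0000 1/|dy|=1.1547
    cross y-line → (2,6), t=0.3464 (wall)
  → r_2 = 0.3464
beam 3: φ=-45°, α=105°
  d=(-0.2588,0.9659)  start (2,5)  tX=1.4682 tY=0.3106  stride 1/|dx|=3.8637 1/|dy|=1.0353
    cross y-line → (2,6), t=0.3106 (wall)
  → r_3 = 0.3106
beam 4: φ=0°, α=150°
  d=(-0.8660,0.5000)  start (2,5)  tX=0.4388 tY=0.6000  stride 1/|dx|=1.1547 1/|dy|=2.0000
    cross x-line → (1,5), t=0.4388
    cross y-line → (1,6), t=0.6000
    cross x-line → (0,6), t=1.5935 (wall)
  → r_4 = 1.5935
beam 5: φ=45°, α=195°
  d=(-0.9659,-0.2588)  start (2,5)  tX=0.3934 tY=2.7046  stride 1/|dx|=1.0353 1/|dy|=3.8637
    cross x-line → (1,5), t=0.3934
    cross x-line → (0,5), t=1.4287 (wall)
  → r_5 = 1.4287
beam 6: φ=90°, α=240°
  d=(-0.5000,-0.8660)  start (2,5)  tX=0.7600 tY=0.8083  stride 1/|dx|=2.0000 1/|dy|=1.1547
    cross x-line → (1,5), t=0.7600
    cross y-line → (1,4), t=0.8083 (wall)
  → r_6 = 0.8083
beam 7: φ=135°, α=285°
  d=(0.2588,-0.9659)  start (2,5)  tX=2.3955 tY=0.7247  stride 1/|dx|=3.8637 1/|dy|=1.0353
    cross y-line → (2,4), t=0.7247
    cross y-line → (2,3), t=1.7600
    cross x-line → (3,3), t=2.3955
    cross y-line → (3,2), t=2.7952
    cross y-line → (3,1), t=3.8305 (wall)
  → r_7 = 3.8305

ranges = [1.6771, 0.3464, 0.3106, 1.5935, 1.4287, 0.8083, 3.8305]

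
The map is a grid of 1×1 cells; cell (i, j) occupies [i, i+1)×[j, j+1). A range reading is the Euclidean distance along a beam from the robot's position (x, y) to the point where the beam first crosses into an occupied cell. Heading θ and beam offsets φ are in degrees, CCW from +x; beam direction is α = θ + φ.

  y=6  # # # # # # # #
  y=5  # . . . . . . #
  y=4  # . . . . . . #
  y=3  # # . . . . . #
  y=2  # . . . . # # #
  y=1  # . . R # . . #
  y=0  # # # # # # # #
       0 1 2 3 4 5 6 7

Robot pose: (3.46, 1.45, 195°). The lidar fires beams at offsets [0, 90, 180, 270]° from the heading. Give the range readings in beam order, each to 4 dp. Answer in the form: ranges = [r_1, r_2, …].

ranges = [1.7387, 0.4659, 0.5590, 4.7105]

beam 1: φ=0°, α=195°
  cosα=-0.9659 sinα=-0.2588 | (3,1) | tMaxX 0.4762 tMaxY 1.7387 | tΔX 1.0353 tΔY 3.8637
    t=0.4762 [x] (2,1)
    t=1.5115 [x] (1,1)
    t=1.7387 [y] (1,0) — stop
  → r_1 = 1.7387
beam 2: φ=90°, α=285°
  cosα=0.2588 sinα=-0.9659 | (3,1) | tMaxX 2.0864 tMaxY 0.4659 | tΔX 3.8637 tΔY 1.0353
    t=0.4659 [y] (3,0) — stop
  → r_2 = 0.4659
beam 3: φ=180°, α=15°
  cosα=0.9659 sinα=0.2588 | (3,1) | tMaxX 0.5590 tMaxY 2.1250 | tΔX 1.0353 tΔY 3.8637
    t=0.5590 [x] (4,1) — stop
  → r_3 = 0.5590
beam 4: φ=270°, α=105°
  cosα=-0.2588 sinα=0.9659 | (3,1) | tMaxX 1.7773 tMaxY 0.5694 | tΔX 3.8637 tΔY 1.0353
    t=0.5694 [y] (3,2)
    t=1.6047 [y] (3,3)
    t=1.7773 [x] (2,3)
    t=2.6400 [y] (2,4)
    t=3.6752 [y] (2,5)
    t=4.7105 [y] (2,6) — stop
  → r_4 = 4.7105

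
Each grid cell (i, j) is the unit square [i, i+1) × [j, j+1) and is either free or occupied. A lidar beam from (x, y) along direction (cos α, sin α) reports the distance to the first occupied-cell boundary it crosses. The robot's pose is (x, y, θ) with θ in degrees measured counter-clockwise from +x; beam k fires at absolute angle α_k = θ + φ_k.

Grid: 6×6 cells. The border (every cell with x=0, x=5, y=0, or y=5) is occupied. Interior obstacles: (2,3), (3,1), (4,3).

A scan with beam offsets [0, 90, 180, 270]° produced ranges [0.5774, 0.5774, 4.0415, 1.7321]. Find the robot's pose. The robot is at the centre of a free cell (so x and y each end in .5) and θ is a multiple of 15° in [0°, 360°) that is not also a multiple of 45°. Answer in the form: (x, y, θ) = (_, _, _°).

Enumerate (i+0.5, j+0.5, θ) over the 13 free cells and 16 admissible headings. For each, cast all 4 beams and compare to the given ranges.
  (1.5, 4.5, 75°): beam 1 = 0.5176 ≠ 0.5774 ✗
  (1.5, 4.5, 210°): beam 2 = 1.0000 ≠ 0.5774 ✗
  (1.5, 3.5, 120°): beam 1 = 1.0000 ≠ 0.5774 ✗
  …
  (2.5, 1.5, 240°): r_1=0.5774, r_2=0.5774, r_3=4.0415, r_4=1.7321 — all match ✓
No second candidate reproduces the full scan.

(x, y, θ) = (2.5, 1.5, 240°)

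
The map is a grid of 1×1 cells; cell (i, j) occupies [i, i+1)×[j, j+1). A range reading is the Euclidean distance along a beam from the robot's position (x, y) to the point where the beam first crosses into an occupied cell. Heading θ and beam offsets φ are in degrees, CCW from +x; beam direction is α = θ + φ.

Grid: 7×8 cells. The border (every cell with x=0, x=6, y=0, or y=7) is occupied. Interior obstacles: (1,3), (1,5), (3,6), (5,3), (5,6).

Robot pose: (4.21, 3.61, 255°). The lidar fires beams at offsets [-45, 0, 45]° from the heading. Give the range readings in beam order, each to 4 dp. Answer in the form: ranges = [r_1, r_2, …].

beam 1: φ=-45°, α=210°
  cosα=-0.8660 sinα=-0.5000 | (4,3) | tMaxX 0.2425 tMaxY 1.2200 | tΔX 1.1547 tΔY 2.0000
    t=0.2425 [x] (3,3)
    t=1.2200 [y] (3,2)
    t=1.3972 [x] (2,2)
    t=2.5519 [x] (1,2)
    t=3.2200 [y] (1,1)
    t=3.7066 [x] (0,1) — stop
  → r_1 = 3.7066
beam 2: φ=0°, α=255°
  cosα=-0.2588 sinα=-0.9659 | (4,3) | tMaxX 0.8114 tMaxY 0.6315 | tΔX 3.8637 tΔY 1.0353
    t=0.6315 [y] (4,2)
    t=0.8114 [x] (3,2)
    t=1.6668 [y] (3,1)
    t=2.7021 [y] (3,0) — stop
  → r_2 = 2.7021
beam 3: φ=45°, α=300°
  cosα=0.5000 sinα=-0.8660 | (4,3) | tMaxX 1.5800 tMaxY 0.7044 | tΔX 2.0000 tΔY 1.1547
    t=0.7044 [y] (4,2)
    t=1.5800 [x] (5,2)
    t=1.8591 [y] (5,1)
    t=3.0138 [y] (5,0) — stop
  → r_3 = 3.0138

ranges = [3.7066, 2.7021, 3.0138]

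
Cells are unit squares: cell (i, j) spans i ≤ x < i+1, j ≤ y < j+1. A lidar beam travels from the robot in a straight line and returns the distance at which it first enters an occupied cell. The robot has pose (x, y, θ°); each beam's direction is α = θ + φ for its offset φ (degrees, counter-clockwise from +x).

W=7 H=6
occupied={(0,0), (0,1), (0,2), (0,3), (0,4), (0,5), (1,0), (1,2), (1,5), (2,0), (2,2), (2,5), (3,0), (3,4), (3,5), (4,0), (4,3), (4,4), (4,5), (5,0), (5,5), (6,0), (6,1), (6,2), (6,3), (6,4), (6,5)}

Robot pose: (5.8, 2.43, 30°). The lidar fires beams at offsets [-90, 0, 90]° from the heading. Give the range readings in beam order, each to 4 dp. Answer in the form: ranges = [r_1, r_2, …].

beam 1: φ=-90°, α=300°
  cosα=0.5000 sinα=-0.8660 | (5,2) | tMaxX 0.4000 tMaxY 0.4965 | tΔX 2.0000 tΔY 1.1547
    t=0.4000 [x] (6,2) — stop
  → r_1 = 0.4000
beam 2: φ=0°, α=30°
  cosα=0.8660 sinα=0.5000 | (5,2) | tMaxX 0.2309 tMaxY 1.1400 | tΔX 1.1547 tΔY 2.0000
    t=0.2309 [x] (6,2) — stop
  → r_2 = 0.2309
beam 3: φ=90°, α=120°
  cosα=-0.5000 sinα=0.8660 | (5,2) | tMaxX 1.6000 tMaxY 0.6582 | tΔX 2.0000 tΔY 1.1547
    t=0.6582 [y] (5,3)
    t=1.6000 [x] (4,3) — stop
  → r_3 = 1.6000

ranges = [0.4000, 0.2309, 1.6000]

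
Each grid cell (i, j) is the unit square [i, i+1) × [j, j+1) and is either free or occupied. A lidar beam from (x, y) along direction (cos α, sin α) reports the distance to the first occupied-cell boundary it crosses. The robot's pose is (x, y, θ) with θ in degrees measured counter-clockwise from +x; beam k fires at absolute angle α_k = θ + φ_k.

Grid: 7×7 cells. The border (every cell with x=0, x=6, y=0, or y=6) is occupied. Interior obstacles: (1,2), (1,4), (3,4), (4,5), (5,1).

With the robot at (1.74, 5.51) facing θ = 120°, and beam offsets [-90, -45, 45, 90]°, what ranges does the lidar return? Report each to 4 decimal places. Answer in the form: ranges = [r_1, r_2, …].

beam 1: φ=-90°, α=30°
  direction (0.8660, 0.5000); cell (1,5); t to first gridline: x 0.3002, y 0.9800 (then +1.1547 / +2.0000)
    (2,5) via x @ 0.3002
    (2,6) via y @ 0.9800  # hit
  → r_1 = 0.9800
beam 2: φ=-45°, α=75°
  direction (0.2588, 0.9659); cell (1,5); t to first gridline: x 1.0046, y 0.5073 (then +3.8637 / +1.0353)
    (1,6) via y @ 0.5073  # hit
  → r_2 = 0.5073
beam 3: φ=45°, α=165°
  direction (-0.9659, 0.2588); cell (1,5); t to first gridline: x 0.7661, y 1.8932 (then +1.0353 / +3.8637)
    (0,5) via x @ 0.7661  # hit
  → r_3 = 0.7661
beam 4: φ=90°, α=210°
  direction (-0.8660, -0.5000); cell (1,5); t to first gridline: x 0.8545, y 1.0200 (then +1.1547 / +2.0000)
    (0,5) via x @ 0.8545  # hit
  → r_4 = 0.8545

ranges = [0.9800, 0.5073, 0.7661, 0.8545]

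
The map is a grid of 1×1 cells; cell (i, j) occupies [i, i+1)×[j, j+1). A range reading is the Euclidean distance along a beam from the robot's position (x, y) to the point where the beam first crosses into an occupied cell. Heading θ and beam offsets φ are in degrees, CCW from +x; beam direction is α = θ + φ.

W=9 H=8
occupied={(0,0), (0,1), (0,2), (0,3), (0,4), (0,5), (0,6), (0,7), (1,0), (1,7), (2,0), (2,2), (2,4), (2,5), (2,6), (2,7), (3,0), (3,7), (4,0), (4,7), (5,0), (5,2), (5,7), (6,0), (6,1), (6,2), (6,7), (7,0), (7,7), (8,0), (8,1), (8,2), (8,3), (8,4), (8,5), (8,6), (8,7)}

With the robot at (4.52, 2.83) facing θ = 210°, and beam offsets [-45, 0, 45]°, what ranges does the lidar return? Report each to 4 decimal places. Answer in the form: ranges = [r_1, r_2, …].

ranges = [3.6442, 3.6600, 1.8946]

beam 1: φ=-45°, α=165°
  cosα=-0.9659 sinα=0.2588 | (4,2) | tMaxX 0.5383 tMaxY 0.6568 | tΔX 1.0353 tΔY 3.8637
    t=0.5383 [x] (3,2)
    t=0.6568 [y] (3,3)
    t=1.5736 [x] (2,3)
    t=2.6089 [x] (1,3)
    t=3.6442 [x] (0,3) — stop
  → r_1 = 3.6442
beam 2: φ=0°, α=210°
  cosα=-0.8660 sinα=-0.5000 | (4,2) | tMaxX 0.6004 tMaxY 1.6600 | tΔX 1.1547 tΔY 2.0000
    t=0.6004 [x] (3,2)
    t=1.6600 [y] (3,1)
    t=1.7551 [x] (2,1)
    t=2.9098 [x] (1,1)
    t=3.6600 [y] (1,0) — stop
  → r_2 = 3.6600
beam 3: φ=45°, α=255°
  cosα=-0.2588 sinα=-0.9659 | (4,2) | tMaxX 2.0091 tMaxY 0.8593 | tΔX 3.8637 tΔY 1.0353
    t=0.8593 [y] (4,1)
    t=1.8946 [y] (4,0) — stop
  → r_3 = 1.8946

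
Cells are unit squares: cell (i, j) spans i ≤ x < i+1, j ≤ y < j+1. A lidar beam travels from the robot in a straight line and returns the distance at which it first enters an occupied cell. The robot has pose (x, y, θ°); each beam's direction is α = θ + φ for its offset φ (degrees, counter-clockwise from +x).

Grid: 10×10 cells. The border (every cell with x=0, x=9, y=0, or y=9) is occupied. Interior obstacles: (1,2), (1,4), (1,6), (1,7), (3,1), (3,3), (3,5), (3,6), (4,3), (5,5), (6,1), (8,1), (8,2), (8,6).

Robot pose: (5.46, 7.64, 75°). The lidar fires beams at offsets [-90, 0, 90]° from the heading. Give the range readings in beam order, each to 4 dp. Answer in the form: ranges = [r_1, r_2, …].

ranges = [2.6296, 1.4080, 4.6173]

beam 1: φ=-90°, α=345°
  dir = (cos 345°, sin 345°) = (0.9659, -0.2588); from cell (5,7)
  next x-line at t=0.5590, next y-line at t=2.4728; Δt_x=1.0353, Δt_y=3.8637
    x: enter (6,7) at t=0.5590
    x: enter (7,7) at t=1.5943
    y: enter (7,6) at t=2.4728
    x: enter (8,6) at t=2.6296 ← occupied
  → r_1 = 2.6296
beam 2: φ=0°, α=75°
  dir = (cos 75°, sin 75°) = (0.2588, 0.9659); from cell (5,7)
  next x-line at t=2.0864, next y-line at t=0.3727; Δt_x=3.8637, Δt_y=1.0353
    y: enter (5,8) at t=0.3727
    y: enter (5,9) at t=1.4080 ← occupied
  → r_2 = 1.4080
beam 3: φ=90°, α=165°
  dir = (cos 165°, sin 165°) = (-0.9659, 0.2588); from cell (5,7)
  next x-line at t=0.4762, next y-line at t=1.3909; Δt_x=1.0353, Δt_y=3.8637
    x: enter (4,7) at t=0.4762
    y: enter (4,8) at t=1.3909
    x: enter (3,8) at t=1.5115
    x: enter (2,8) at t=2.5468
    x: enter (1,8) at t=3.5821
    x: enter (0,8) at t=4.6173 ← occupied
  → r_3 = 4.6173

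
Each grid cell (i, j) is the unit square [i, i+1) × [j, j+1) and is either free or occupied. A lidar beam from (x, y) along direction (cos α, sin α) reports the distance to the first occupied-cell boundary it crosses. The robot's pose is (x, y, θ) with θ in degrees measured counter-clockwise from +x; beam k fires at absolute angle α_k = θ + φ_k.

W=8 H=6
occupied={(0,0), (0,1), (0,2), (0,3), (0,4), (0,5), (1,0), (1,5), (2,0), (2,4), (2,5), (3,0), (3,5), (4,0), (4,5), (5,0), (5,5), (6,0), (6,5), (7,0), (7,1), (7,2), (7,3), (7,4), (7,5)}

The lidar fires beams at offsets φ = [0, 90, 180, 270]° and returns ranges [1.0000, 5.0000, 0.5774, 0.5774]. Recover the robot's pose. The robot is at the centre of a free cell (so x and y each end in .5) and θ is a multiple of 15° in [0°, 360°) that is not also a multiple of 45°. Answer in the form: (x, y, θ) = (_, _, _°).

(x, y, θ) = (6.5, 1.5, 60°)

Enumerate (i+0.5, j+0.5, θ) over the 23 free cells and 16 admissible headings. For each, cast all 4 beams and compare to the given ranges.
  (2.5, 3.5, 285°): beam 1 = 2.5882 ≠ 1.0000 ✗
  (6.5, 1.5, 30°): beam 1 = 0.5774 ≠ 1.0000 ✗
  (1.5, 2.5, 330°): beam 1 = 3.0000 ≠ 1.0000 ✗
  (1.5, 2.5, 60°): beam 1 = 1.7321 ≠ 1.0000 ✗
  …
  (6.5, 1.5, 60°): r_1=1.0000, r_2=5.0000, r_3=0.5774, r_4=0.5774 — all match ✓
Only this pose fits every beam.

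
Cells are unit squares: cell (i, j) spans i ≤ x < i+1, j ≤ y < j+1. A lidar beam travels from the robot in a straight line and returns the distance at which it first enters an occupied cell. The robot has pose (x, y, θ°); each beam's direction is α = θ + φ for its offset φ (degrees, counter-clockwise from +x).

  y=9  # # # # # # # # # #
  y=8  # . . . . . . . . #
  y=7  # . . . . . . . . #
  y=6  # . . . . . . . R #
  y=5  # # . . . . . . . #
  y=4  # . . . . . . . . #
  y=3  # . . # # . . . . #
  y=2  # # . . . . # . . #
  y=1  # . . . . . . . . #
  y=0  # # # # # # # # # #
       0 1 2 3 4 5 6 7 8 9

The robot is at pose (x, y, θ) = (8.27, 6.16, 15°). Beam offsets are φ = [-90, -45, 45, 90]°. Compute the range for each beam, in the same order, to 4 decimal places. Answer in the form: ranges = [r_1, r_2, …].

ranges = [2.8205, 0.8429, 1.4600, 2.9402]

beam 1: φ=-90°, α=285°
  dir = (cos 285°, sin 285°) = (0.2588, -0.9659); from cell (8,6)
  next x-line at t=2.8205, next y-line at t=0.1656; Δt_x=3.8637, Δt_y=1.0353
    y: enter (8,5) at t=0.1656
    y: enter (8,4) at t=1.2009
    y: enter (8,3) at t=2.2362
    x: enter (9,3) at t=2.8205 ← occupied
  → r_1 = 2.8205
beam 2: φ=-45°, α=330°
  dir = (cos 330°, sin 330°) = (0.8660, -0.5000); from cell (8,6)
  next x-line at t=0.8429, next y-line at t=0.3200; Δt_x=1.1547, Δt_y=2.0000
    y: enter (8,5) at t=0.3200
    x: enter (9,5) at t=0.8429 ← occupied
  → r_2 = 0.8429
beam 3: φ=45°, α=60°
  dir = (cos 60°, sin 60°) = (0.5000, 0.8660); from cell (8,6)
  next x-line at t=1.4600, next y-line at t=0.9699; Δt_x=2.0000, Δt_y=1.1547
    y: enter (8,7) at t=0.9699
    x: enter (9,7) at t=1.4600 ← occupied
  → r_3 = 1.4600
beam 4: φ=90°, α=105°
  dir = (cos 105°, sin 105°) = (-0.2588, 0.9659); from cell (8,6)
  next x-line at t=1.0432, next y-line at t=0.8696; Δt_x=3.8637, Δt_y=1.0353
    y: enter (8,7) at t=0.8696
    x: enter (7,7) at t=1.0432
    y: enter (7,8) at t=1.9049
    y: enter (7,9) at t=2.9402 ← occupied
  → r_4 = 2.9402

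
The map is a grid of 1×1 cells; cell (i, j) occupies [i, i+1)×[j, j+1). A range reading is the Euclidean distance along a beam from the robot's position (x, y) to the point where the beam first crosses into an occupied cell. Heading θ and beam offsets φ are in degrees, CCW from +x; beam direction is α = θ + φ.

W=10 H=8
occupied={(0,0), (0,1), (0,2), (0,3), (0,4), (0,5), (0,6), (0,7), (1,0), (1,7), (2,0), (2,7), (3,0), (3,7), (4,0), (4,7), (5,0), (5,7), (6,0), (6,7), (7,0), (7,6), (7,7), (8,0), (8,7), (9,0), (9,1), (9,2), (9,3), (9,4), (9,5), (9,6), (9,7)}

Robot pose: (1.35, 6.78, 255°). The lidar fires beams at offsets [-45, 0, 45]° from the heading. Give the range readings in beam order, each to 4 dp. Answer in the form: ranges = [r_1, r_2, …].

ranges = [0.4041, 1.3523, 6.6742]

beam 1: φ=-45°, α=210°
  direction (-0.8660, -0.5000); cell (1,6); t to first gridline: x 0.4041, y 1.5600 (then +1.1547 / +2.0000)
    (0,6) via x @ 0.4041  # hit
  → r_1 = 0.4041
beam 2: φ=0°, α=255°
  direction (-0.2588, -0.9659); cell (1,6); t to first gridline: x 1.3523, y 0.8075 (then +3.8637 / +1.0353)
    (1,5) via y @ 0.8075
    (0,5) via x @ 1.3523  # hit
  → r_2 = 1.3523
beam 3: φ=45°, α=300°
  direction (0.5000, -0.8660); cell (1,6); t to first gridline: x 1.3000, y 0.9007 (then +2.0000 / +1.1547)
    (1,5) via y @ 0.9007
    (2,5) via x @ 1.3000
    (2,4) via y @ 2.0554
    (2,3) via y @ 3.2101
    (3,3) via x @ 3.3000
    (3,2) via y @ 4.3648
    (4,2) via x @ 5.3000
    (4,1) via y @ 5.5195
    (4,0) via y @ 6.6742  # hit
  → r_3 = 6.6742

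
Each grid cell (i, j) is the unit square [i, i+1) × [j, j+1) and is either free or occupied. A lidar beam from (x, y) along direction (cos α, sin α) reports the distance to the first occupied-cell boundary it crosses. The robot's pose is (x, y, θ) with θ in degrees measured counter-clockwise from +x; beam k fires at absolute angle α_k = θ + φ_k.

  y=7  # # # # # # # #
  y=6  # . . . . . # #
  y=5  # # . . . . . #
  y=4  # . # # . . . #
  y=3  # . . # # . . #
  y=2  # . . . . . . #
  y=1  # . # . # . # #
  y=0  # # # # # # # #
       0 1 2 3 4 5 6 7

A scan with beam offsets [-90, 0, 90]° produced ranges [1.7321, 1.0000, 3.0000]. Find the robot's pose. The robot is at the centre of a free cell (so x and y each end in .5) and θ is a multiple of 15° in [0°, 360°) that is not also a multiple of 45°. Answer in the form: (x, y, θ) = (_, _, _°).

(x, y, θ) = (5.5, 5.5, 60°)

Enumerate (i+0.5, j+0.5, θ) over the 27 free cells and 16 admissible headings. For each, cast all 3 beams and compare to the given ranges.
  (1.5, 1.5, 285°): beam 1 = 0.5176 ≠ 1.7321 ✗
  (3.5, 6.5, 195°): beam 1 = 0.5176 ≠ 1.7321 ✗
  (5.5, 3.5, 330°): beam 2 = 1.7321 ≠ 1.0000 ✗
  …
  (5.5, 5.5, 60°): r_1=1.7321, r_2=1.0000, r_3=3.0000 — all match ✓
Unique over the lattice → pose = (5.5, 5.5, 60°).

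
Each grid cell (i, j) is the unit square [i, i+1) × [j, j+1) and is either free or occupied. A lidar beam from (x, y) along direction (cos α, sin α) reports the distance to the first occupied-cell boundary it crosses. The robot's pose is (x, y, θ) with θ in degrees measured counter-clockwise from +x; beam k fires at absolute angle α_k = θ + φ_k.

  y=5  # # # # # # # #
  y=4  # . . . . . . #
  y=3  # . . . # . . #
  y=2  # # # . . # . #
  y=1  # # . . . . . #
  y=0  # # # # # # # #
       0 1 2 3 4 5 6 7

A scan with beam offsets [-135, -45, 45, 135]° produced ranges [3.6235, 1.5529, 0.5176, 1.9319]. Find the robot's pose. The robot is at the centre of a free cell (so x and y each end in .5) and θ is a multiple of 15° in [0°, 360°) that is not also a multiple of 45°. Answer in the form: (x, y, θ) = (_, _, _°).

(x, y, θ) = (3.5, 1.5, 240°)

Candidates: 19 free-cell centres × 16 headings = 304 poses. Raycast each; keep the one whose scan matches to 4 dp.
  (5.5, 3.5, 15°): beam 1 = 0.5774 ≠ 3.6235 ✗
  (5.5, 4.5, 30°): beam 1 = 1.5529 ≠ 3.6235 ✗
  (4.5, 1.5, 210°): beam 1 = 1.5529 ≠ 3.6235 ✗
  (2.5, 4.5, 60°): beam 1 = 1.5529 ≠ 3.6235 ✗
  (4.5, 4.5, 285°): beam 1 = 1.0000 ≠ 3.6235 ✗
  …
  (3.5, 1.5, 240°): r_1=3.6235, r_2=1.5529, r_3=0.5176, r_4=1.9319 — all match ✓
Only this pose fits every beam.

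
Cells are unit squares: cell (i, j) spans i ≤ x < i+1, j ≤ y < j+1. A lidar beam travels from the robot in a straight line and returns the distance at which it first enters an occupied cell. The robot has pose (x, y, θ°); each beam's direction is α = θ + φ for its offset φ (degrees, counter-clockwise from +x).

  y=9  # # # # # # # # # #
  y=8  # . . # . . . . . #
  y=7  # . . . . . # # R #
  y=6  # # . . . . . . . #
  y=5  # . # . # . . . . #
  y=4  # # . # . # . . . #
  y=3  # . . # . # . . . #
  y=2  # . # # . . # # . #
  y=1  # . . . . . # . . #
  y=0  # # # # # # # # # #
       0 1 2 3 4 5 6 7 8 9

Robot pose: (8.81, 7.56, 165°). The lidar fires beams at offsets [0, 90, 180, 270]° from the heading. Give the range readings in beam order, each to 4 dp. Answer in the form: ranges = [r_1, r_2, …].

ranges = [0.8386, 4.7209, 0.1967, 0.7341]

beam 1: φ=0°, α=165°
  dir = (cos 165°, sin 165°) = (-0.9659, 0.2588); from cell (8,7)
  next x-line at t=0.8386, next y-line at t=1.7000; Δt_x=1.0353, Δt_y=3.8637
    x: enter (7,7) at t=0.8386 ← occupied
  → r_1 = 0.8386
beam 2: φ=90°, α=255°
  dir = (cos 255°, sin 255°) = (-0.2588, -0.9659); from cell (8,7)
  next x-line at t=3.1296, next y-line at t=0.5798; Δt_x=3.8637, Δt_y=1.0353
    y: enter (8,6) at t=0.5798
    y: enter (8,5) at t=1.6150
    y: enter (8,4) at t=2.6503
    x: enter (7,4) at t=3.1296
    y: enter (7,3) at t=3.6856
    y: enter (7,2) at t=4.7209 ← occupied
  → r_2 = 4.7209
beam 3: φ=180°, α=345°
  dir = (cos 345°, sin 345°) = (0.9659, -0.2588); from cell (8,7)
  next x-line at t=0.1967, next y-line at t=2.1637; Δt_x=1.0353, Δt_y=3.8637
    x: enter (9,7) at t=0.1967 ← occupied
  → r_3 = 0.1967
beam 4: φ=270°, α=75°
  dir = (cos 75°, sin 75°) = (0.2588, 0.9659); from cell (8,7)
  next x-line at t=0.7341, next y-line at t=0.4555; Δt_x=3.8637, Δt_y=1.0353
    y: enter (8,8) at t=0.4555
    x: enter (9,8) at t=0.7341 ← occupied
  → r_4 = 0.7341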